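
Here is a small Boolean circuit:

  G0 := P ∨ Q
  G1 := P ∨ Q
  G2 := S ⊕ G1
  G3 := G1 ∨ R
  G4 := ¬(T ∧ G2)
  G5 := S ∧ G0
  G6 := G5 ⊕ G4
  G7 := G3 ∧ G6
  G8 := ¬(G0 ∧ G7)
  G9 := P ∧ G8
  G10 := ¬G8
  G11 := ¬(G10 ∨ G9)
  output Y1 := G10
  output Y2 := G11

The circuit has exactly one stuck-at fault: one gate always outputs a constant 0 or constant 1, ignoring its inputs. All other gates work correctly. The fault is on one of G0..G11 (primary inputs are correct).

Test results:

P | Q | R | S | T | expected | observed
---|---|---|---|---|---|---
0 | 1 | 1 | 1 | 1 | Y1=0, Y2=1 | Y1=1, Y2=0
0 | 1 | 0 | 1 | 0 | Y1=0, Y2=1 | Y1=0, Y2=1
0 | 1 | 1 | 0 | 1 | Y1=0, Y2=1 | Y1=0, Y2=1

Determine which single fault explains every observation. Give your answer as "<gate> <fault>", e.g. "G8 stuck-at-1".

Fault-free values for test 1 (P=0, Q=1, R=1, S=1, T=1): G0=1, G1=1, G2=0, G3=1, G4=1, G5=1, G6=0, G7=0, G8=1, G9=0, G10=0, G11=1, giving Y1=0, Y2=1. Observed Y1=1, Y2=0.
Test 1: faults giving observed Y1=1, Y2=0 are {G1 stuck-at-0, G2 stuck-at-1, G4 stuck-at-0, G5 stuck-at-0, G6 stuck-at-1, G7 stuck-at-1, G8 stuck-at-0, G10 stuck-at-1}.
Test 2 (P=0, Q=1, R=0, S=1, T=0): fault-free G0=1, G1=1, G2=0, G3=1, G4=1, G5=1, G6=0, G7=0, G8=1, G9=0, G10=0, G11=1 → Y1=0, Y2=1; observed Y1=0, Y2=1. Eliminates G4 stuck-at-0, G5 stuck-at-0, G6 stuck-at-1, G7 stuck-at-1, G8 stuck-at-0, G10 stuck-at-1.
Test 3 (P=0, Q=1, R=1, S=0, T=1): fault-free G0=1, G1=1, G2=1, G3=1, G4=0, G5=0, G6=0, G7=0, G8=1, G9=0, G10=0, G11=1 → Y1=0, Y2=1; observed Y1=0, Y2=1. Eliminates G1 stuck-at-0.
Only G2 stuck-at-1 is consistent with every test.

G2 stuck-at-1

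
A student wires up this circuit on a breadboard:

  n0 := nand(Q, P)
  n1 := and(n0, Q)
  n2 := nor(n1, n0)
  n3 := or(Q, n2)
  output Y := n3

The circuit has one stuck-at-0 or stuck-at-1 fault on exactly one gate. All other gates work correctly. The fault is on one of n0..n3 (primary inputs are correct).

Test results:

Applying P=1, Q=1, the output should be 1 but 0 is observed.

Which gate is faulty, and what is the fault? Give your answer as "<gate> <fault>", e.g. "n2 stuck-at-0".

n3 stuck-at-0

Fault-free values for test 1 (P=1, Q=1): n0=0, n1=0, n2=1, n3=1, giving Y=1. Observed 0.
Test 1: faults giving observed 0 are {n3 stuck-at-0}.
Only n3 stuck-at-0 is consistent with every test.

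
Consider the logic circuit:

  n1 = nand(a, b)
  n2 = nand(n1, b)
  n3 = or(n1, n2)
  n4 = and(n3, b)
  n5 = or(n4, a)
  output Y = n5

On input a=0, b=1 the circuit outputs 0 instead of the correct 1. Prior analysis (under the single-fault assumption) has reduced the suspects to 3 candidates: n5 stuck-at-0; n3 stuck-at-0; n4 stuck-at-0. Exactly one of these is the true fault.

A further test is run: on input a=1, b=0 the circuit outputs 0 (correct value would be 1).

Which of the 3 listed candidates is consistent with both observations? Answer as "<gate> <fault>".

Evaluate each candidate on input a=1, b=0:
  n5 stuck-at-0: n1=1, n2=1, n3=1, n4=0, n5=0 [stuck-at-0] → 0 — matches
  n3 stuck-at-0: n1=1, n2=1, n3=0 [stuck-at-0], n4=0, n5=1 → 1 — eliminated
  n4 stuck-at-0: n1=1, n2=1, n3=1, n4=0 [stuck-at-0], n5=1 → 1 — eliminated
Only n5 stuck-at-0 reproduces the observed 0.

n5 stuck-at-0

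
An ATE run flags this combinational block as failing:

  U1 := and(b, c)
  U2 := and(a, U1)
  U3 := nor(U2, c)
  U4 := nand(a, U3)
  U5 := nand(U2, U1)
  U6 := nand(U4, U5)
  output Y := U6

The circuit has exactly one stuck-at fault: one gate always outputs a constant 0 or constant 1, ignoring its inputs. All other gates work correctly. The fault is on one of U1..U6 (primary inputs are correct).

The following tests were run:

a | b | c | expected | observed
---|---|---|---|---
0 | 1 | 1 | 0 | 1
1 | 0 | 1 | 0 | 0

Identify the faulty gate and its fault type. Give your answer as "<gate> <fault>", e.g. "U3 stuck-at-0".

Fault-free values for test 1 (a=0, b=1, c=1): U1=1, U2=0, U3=0, U4=1, U5=1, U6=0, giving Y=0. Observed 1.
Test 1: faults giving observed 1 are {U2 stuck-at-1, U4 stuck-at-0, U5 stuck-at-0, U6 stuck-at-1}.
Test 2 (a=1, b=0, c=1): fault-free U1=0, U2=0, U3=0, U4=1, U5=1, U6=0 → 0; observed 0. Eliminates U4 stuck-at-0, U5 stuck-at-0, U6 stuck-at-1.
Only U2 stuck-at-1 is consistent with every test.

U2 stuck-at-1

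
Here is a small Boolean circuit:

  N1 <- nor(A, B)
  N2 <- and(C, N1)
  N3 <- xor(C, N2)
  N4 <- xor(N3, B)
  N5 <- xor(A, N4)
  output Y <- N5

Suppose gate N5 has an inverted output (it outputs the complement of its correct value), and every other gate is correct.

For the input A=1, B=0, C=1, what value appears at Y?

1

Propagate with N5 forced: N1=0, N2=0, N3=1, N4=1, N5=1 [inverted output].
So Y = 1. (Without the fault it would be 0.)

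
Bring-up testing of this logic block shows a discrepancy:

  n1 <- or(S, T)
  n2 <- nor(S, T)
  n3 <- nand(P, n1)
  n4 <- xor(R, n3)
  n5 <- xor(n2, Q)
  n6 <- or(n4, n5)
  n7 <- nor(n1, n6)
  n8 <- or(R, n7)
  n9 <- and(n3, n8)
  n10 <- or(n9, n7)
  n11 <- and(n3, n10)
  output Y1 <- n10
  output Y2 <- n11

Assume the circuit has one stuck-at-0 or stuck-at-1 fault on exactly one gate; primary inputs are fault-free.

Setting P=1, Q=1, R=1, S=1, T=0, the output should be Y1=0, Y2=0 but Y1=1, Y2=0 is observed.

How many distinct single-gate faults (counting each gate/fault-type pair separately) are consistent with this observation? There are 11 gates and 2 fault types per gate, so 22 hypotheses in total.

Fault-free: n1=1, n2=0, n3=0, n4=1, n5=1, n6=1, n7=0, n8=1, n9=0, n10=0, n11=0 → Y1=0, Y2=0. Observed Y1=1, Y2=0.
  n1: none of the 2 fault types match ✗
  n2: none of the 2 fault types match ✗
  n3: none of the 2 fault types match ✗
  n4: none of the 2 fault types match ✗
  n5: none of the 2 fault types match ✗
  n6: none of the 2 fault types match ✗
  n7: stuck-at-1 ✓; others ✗
  n8: none of the 2 fault types match ✗
  n9: stuck-at-1 ✓; others ✗
  n10: stuck-at-1 ✓; others ✗
  n11: none of the 2 fault types match ✗
Consistent faults: {n7 stuck-at-1, n9 stuck-at-1, n10 stuck-at-1} — 3 in all.

3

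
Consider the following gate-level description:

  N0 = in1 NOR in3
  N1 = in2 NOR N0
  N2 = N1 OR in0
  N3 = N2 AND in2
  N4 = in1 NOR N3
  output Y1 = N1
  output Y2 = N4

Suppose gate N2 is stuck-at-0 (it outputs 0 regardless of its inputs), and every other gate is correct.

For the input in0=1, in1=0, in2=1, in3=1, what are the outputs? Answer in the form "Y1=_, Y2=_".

Y1=0, Y2=1

Propagate with N2 forced: N0=0, N1=0, N2=0 [stuck-at-0], N3=0, N4=1.
So the outputs are Y1=0, Y2=1. (Without the fault they would be Y1=0, Y2=0.)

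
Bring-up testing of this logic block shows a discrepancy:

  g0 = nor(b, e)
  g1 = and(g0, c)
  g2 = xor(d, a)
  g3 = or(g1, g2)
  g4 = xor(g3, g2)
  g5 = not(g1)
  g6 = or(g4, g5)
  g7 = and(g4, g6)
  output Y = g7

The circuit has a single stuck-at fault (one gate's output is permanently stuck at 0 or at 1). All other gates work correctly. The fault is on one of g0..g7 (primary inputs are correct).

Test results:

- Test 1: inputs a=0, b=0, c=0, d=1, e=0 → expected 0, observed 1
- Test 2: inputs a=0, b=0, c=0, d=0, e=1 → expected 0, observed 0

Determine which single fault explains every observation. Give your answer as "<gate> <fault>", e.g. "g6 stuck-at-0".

Fault-free values for test 1 (a=0, b=0, c=0, d=1, e=0): g0=1, g1=0, g2=1, g3=1, g4=0, g5=1, g6=1, g7=0, giving Y=0. Observed 1.
Test 1: faults giving observed 1 are {g3 stuck-at-0, g4 stuck-at-1, g7 stuck-at-1}.
Test 2 (a=0, b=0, c=0, d=0, e=1): fault-free g0=0, g1=0, g2=0, g3=0, g4=0, g5=1, g6=1, g7=0 → 0; observed 0. Eliminates g4 stuck-at-1, g7 stuck-at-1.
Only g3 stuck-at-0 is consistent with every test.

g3 stuck-at-0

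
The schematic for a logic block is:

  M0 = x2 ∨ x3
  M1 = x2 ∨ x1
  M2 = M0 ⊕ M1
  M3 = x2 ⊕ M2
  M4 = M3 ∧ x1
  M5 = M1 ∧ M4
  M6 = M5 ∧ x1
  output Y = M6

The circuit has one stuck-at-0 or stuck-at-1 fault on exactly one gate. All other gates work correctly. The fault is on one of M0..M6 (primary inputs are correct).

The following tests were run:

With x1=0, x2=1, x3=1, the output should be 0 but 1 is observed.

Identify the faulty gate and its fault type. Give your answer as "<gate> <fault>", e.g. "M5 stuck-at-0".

Fault-free values for test 1 (x1=0, x2=1, x3=1): M0=1, M1=1, M2=0, M3=1, M4=0, M5=0, M6=0, giving Y=0. Observed 1.
Test 1: faults giving observed 1 are {M6 stuck-at-1}.
Only M6 stuck-at-1 is consistent with every test.

M6 stuck-at-1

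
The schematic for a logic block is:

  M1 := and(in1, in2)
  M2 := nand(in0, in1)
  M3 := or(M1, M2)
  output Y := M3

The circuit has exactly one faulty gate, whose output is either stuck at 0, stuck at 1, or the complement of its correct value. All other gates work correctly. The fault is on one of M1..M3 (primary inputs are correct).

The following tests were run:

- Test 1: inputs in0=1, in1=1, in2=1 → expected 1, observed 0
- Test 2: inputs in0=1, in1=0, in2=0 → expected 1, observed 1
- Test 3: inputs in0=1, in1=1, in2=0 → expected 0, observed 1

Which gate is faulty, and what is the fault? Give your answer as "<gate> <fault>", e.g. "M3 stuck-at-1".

Fault-free values for test 1 (in0=1, in1=1, in2=1): M1=1, M2=0, M3=1, giving Y=1. Observed 0.
Test 1: faults giving observed 0 are {M1 stuck-at-0, M1 inverted output, M3 stuck-at-0, M3 inverted output}.
Test 2 (in0=1, in1=0, in2=0): fault-free M1=0, M2=1, M3=1 → 1; observed 1. Eliminates M3 stuck-at-0, M3 inverted output.
Test 3 (in0=1, in1=1, in2=0): fault-free M1=0, M2=0, M3=0 → 0; observed 1. Eliminates M1 stuck-at-0.
Only M1 inverted output is consistent with every test.

M1 inverted output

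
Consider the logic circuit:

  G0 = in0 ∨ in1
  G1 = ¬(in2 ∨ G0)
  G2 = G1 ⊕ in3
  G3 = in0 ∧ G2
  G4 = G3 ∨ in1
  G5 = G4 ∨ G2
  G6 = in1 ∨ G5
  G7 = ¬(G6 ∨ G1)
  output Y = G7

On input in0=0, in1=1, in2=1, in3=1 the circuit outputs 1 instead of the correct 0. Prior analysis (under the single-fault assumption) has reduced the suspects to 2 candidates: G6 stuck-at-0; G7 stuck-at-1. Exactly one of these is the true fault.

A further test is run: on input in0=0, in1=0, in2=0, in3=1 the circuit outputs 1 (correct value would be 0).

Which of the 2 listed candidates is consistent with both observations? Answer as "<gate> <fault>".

G7 stuck-at-1

Evaluate each candidate on input in0=0, in1=0, in2=0, in3=1:
  G6 stuck-at-0: G0=0, G1=1, G2=0, G3=0, G4=0, G5=0, G6=0 [stuck-at-0], G7=0 → 0 — eliminated
  G7 stuck-at-1: G0=0, G1=1, G2=0, G3=0, G4=0, G5=0, G6=0, G7=1 [stuck-at-1] → 1 — matches
Only G7 stuck-at-1 reproduces the observed 1.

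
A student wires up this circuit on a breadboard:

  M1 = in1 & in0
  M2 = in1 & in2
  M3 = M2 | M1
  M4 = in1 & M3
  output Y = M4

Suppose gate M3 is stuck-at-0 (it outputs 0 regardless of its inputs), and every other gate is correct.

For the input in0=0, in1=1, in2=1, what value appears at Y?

Propagate with M3 forced: M1=0, M2=1, M3=0 [stuck-at-0], M4=0.
So Y = 0. (Without the fault it would be 1.)

0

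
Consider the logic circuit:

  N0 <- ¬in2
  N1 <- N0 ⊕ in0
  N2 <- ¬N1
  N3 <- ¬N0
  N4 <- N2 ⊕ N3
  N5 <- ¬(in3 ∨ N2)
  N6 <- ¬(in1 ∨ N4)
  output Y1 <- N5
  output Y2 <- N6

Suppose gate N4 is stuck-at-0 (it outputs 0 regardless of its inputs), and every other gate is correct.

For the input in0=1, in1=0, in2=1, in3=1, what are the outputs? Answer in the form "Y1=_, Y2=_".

Y1=0, Y2=1

Propagate with N4 forced: N0=0, N1=1, N2=0, N3=1, N4=0 [stuck-at-0], N5=0, N6=1.
So the outputs are Y1=0, Y2=1. (Without the fault they would be Y1=0, Y2=0.)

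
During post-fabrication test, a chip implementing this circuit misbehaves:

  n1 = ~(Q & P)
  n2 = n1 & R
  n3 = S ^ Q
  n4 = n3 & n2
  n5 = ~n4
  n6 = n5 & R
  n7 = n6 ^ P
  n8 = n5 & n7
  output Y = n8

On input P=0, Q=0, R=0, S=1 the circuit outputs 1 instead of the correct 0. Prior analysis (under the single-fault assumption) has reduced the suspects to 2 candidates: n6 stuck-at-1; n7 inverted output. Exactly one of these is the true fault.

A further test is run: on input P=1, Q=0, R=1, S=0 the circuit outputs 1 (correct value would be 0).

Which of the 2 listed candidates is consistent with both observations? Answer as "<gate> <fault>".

n7 inverted output

Evaluate each candidate on input P=1, Q=0, R=1, S=0:
  n6 stuck-at-1: n1=1, n2=1, n3=0, n4=0, n5=1, n6=1 [stuck-at-1], n7=0, n8=0 → 0 — eliminated
  n7 inverted output: n1=1, n2=1, n3=0, n4=0, n5=1, n6=1, n7=1 [inverted output], n8=1 → 1 — matches
Only n7 inverted output reproduces the observed 1.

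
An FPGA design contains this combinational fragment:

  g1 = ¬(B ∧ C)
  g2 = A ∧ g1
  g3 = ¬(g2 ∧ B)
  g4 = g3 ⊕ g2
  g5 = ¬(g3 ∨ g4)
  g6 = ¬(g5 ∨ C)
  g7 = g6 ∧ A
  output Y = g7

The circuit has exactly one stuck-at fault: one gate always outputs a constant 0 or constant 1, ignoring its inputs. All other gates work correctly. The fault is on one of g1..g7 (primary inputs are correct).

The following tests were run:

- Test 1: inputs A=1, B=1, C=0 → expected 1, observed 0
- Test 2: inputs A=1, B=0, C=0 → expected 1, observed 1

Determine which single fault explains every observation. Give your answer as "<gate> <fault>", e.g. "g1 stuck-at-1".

Fault-free values for test 1 (A=1, B=1, C=0): g1=1, g2=1, g3=0, g4=1, g5=0, g6=1, g7=1, giving Y=1. Observed 0.
Test 1: faults giving observed 0 are {g4 stuck-at-0, g5 stuck-at-1, g6 stuck-at-0, g7 stuck-at-0}.
Test 2 (A=1, B=0, C=0): fault-free g1=1, g2=1, g3=1, g4=0, g5=0, g6=1, g7=1 → 1; observed 1. Eliminates g5 stuck-at-1, g6 stuck-at-0, g7 stuck-at-0.
Only g4 stuck-at-0 is consistent with every test.

g4 stuck-at-0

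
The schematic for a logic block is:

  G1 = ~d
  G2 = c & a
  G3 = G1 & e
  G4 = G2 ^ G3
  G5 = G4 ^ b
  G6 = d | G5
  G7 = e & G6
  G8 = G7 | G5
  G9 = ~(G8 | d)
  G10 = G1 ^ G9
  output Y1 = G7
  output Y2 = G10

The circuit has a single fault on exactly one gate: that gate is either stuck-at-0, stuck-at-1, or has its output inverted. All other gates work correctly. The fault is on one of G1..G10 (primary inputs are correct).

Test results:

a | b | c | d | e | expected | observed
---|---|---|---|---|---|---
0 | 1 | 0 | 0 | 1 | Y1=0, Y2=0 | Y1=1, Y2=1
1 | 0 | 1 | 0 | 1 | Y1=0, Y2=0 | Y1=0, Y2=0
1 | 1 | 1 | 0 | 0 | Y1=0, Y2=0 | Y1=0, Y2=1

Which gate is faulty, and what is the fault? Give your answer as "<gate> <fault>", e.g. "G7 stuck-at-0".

Fault-free values for test 1 (a=0, b=1, c=0, d=0, e=1): G1=1, G2=0, G3=1, G4=1, G5=0, G6=0, G7=0, G8=0, G9=1, G10=0, giving Y1=0, Y2=0. Observed Y1=1, Y2=1.
Test 1: faults giving observed Y1=1, Y2=1 are {G2 stuck-at-1, G2 inverted output, G3 stuck-at-0, G3 inverted output, G4 stuck-at-0, G4 inverted output, G5 stuck-at-1, G5 inverted output, G6 stuck-at-1, G6 inverted output, G7 stuck-at-1, G7 inverted output}.
Test 2 (a=1, b=0, c=1, d=0, e=1): fault-free G1=1, G2=1, G3=1, G4=0, G5=0, G6=0, G7=0, G8=0, G9=1, G10=0 → Y1=0, Y2=0; observed Y1=0, Y2=0. Eliminates G2 inverted output, G3 stuck-at-0, G3 inverted output, G4 inverted output, G5 stuck-at-1, G5 inverted output, G6 stuck-at-1, G6 inverted output, G7 stuck-at-1, G7 inverted output.
Test 3 (a=1, b=1, c=1, d=0, e=0): fault-free G1=1, G2=1, G3=0, G4=1, G5=0, G6=0, G7=0, G8=0, G9=1, G10=0 → Y1=0, Y2=0; observed Y1=0, Y2=1. Eliminates G2 stuck-at-1.
Only G4 stuck-at-0 is consistent with every test.

G4 stuck-at-0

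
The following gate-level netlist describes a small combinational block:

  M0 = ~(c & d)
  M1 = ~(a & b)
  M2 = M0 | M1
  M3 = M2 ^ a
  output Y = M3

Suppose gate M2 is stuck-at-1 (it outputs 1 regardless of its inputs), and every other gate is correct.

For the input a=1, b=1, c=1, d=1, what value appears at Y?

Propagate with M2 forced: M0=0, M1=0, M2=1 [stuck-at-1], M3=0.
So Y = 0. (Without the fault it would be 1.)

0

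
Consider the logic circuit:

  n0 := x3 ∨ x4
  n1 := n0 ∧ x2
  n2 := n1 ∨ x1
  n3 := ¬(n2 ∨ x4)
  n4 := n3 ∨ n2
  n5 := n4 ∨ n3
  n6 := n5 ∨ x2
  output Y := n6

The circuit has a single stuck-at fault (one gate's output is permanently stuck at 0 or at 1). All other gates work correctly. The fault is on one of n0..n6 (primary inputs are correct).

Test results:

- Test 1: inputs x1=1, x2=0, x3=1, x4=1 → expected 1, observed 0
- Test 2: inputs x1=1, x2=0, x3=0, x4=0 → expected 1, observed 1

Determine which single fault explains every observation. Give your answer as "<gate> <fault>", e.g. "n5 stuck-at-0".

n2 stuck-at-0

Fault-free values for test 1 (x1=1, x2=0, x3=1, x4=1): n0=1, n1=0, n2=1, n3=0, n4=1, n5=1, n6=1, giving Y=1. Observed 0.
Test 1: faults giving observed 0 are {n2 stuck-at-0, n4 stuck-at-0, n5 stuck-at-0, n6 stuck-at-0}.
Test 2 (x1=1, x2=0, x3=0, x4=0): fault-free n0=0, n1=0, n2=1, n3=0, n4=1, n5=1, n6=1 → 1; observed 1. Eliminates n4 stuck-at-0, n5 stuck-at-0, n6 stuck-at-0.
Only n2 stuck-at-0 is consistent with every test.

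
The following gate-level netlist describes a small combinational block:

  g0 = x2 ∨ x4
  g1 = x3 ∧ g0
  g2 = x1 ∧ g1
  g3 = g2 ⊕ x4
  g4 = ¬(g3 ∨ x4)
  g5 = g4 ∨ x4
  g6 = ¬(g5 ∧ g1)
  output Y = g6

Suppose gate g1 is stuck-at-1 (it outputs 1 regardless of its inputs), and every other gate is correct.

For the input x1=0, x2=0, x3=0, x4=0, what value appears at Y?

Propagate with g1 forced: g0=0, g1=1 [stuck-at-1], g2=0, g3=0, g4=1, g5=1, g6=0.
So Y = 0. (Without the fault it would be 1.)

0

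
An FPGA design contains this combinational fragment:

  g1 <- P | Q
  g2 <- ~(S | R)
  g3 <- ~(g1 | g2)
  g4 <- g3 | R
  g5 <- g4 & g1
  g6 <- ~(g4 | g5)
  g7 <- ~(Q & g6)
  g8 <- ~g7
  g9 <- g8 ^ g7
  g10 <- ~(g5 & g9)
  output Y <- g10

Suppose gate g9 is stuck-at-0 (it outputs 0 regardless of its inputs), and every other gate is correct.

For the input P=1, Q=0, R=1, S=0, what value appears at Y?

Propagate with g9 forced: g1=1, g2=0, g3=0, g4=1, g5=1, g6=0, g7=1, g8=0, g9=0 [stuck-at-0], g10=1.
So Y = 1. (Without the fault it would be 0.)

1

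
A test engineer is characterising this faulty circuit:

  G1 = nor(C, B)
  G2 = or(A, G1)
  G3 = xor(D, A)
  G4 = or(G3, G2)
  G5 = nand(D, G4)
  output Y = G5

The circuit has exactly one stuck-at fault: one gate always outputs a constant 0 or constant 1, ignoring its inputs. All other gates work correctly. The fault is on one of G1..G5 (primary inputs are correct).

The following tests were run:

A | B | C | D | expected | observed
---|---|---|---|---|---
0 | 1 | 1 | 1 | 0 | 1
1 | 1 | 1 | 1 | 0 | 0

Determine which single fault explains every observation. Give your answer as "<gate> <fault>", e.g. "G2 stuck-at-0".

G3 stuck-at-0

Fault-free values for test 1 (A=0, B=1, C=1, D=1): G1=0, G2=0, G3=1, G4=1, G5=0, giving Y=0. Observed 1.
Test 1: faults giving observed 1 are {G3 stuck-at-0, G4 stuck-at-0, G5 stuck-at-1}.
Test 2 (A=1, B=1, C=1, D=1): fault-free G1=0, G2=1, G3=0, G4=1, G5=0 → 0; observed 0. Eliminates G4 stuck-at-0, G5 stuck-at-1.
Only G3 stuck-at-0 is consistent with every test.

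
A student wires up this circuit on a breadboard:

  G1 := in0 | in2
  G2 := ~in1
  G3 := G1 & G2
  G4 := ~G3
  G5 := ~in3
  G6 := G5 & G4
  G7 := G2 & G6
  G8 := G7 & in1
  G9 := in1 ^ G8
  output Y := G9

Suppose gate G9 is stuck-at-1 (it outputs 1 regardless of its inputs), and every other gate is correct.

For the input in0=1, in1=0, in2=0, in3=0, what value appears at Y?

1

Propagate with G9 forced: G1=1, G2=1, G3=1, G4=0, G5=1, G6=0, G7=0, G8=0, G9=1 [stuck-at-1].
So Y = 1. (Without the fault it would be 0.)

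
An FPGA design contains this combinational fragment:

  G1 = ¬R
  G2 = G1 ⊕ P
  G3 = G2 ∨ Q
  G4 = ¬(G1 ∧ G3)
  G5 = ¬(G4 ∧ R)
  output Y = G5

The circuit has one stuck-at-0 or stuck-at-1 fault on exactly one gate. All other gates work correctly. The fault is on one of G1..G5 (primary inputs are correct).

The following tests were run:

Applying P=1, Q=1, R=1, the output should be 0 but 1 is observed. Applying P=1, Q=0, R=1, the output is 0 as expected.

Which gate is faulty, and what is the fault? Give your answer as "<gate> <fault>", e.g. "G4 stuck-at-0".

Fault-free values for test 1 (P=1, Q=1, R=1): G1=0, G2=1, G3=1, G4=1, G5=0, giving Y=0. Observed 1.
Test 1: faults giving observed 1 are {G1 stuck-at-1, G4 stuck-at-0, G5 stuck-at-1}.
Test 2 (P=1, Q=0, R=1): fault-free G1=0, G2=1, G3=1, G4=1, G5=0 → 0; observed 0. Eliminates G4 stuck-at-0, G5 stuck-at-1.
Only G1 stuck-at-1 is consistent with every test.

G1 stuck-at-1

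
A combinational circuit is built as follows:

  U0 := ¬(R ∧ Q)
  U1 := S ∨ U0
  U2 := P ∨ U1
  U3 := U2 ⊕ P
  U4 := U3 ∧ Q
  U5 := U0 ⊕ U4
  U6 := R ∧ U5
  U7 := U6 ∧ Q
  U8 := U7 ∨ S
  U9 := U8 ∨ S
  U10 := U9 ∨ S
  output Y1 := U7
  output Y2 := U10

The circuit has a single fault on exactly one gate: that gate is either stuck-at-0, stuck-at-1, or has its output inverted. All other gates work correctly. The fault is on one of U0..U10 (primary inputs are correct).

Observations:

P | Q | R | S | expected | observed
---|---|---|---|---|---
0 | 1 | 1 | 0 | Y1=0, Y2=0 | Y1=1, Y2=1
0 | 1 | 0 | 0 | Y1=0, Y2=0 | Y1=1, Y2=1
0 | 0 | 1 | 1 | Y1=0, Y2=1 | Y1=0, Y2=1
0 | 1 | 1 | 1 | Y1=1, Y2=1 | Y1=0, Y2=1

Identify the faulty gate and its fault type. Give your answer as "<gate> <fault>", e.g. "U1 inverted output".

U6 inverted output

Fault-free values for test 1 (P=0, Q=1, R=1, S=0): U0=0, U1=0, U2=0, U3=0, U4=0, U5=0, U6=0, U7=0, U8=0, U9=0, U10=0, giving Y1=0, Y2=0. Observed Y1=1, Y2=1.
Test 1: faults giving observed Y1=1, Y2=1 are {U1 stuck-at-1, U1 inverted output, U2 stuck-at-1, U2 inverted output, U3 stuck-at-1, U3 inverted output, U4 stuck-at-1, U4 inverted output, U5 stuck-at-1, U5 inverted output, U6 stuck-at-1, U6 inverted output, U7 stuck-at-1, U7 inverted output}.
Test 2 (P=0, Q=1, R=0, S=0): fault-free U0=1, U1=1, U2=1, U3=1, U4=1, U5=0, U6=0, U7=0, U8=0, U9=0, U10=0 → Y1=0, Y2=0; observed Y1=1, Y2=1. Eliminates U1 stuck-at-1, U1 inverted output, U2 stuck-at-1, U2 inverted output, U3 stuck-at-1, U3 inverted output, U4 stuck-at-1, U4 inverted output, U5 stuck-at-1, U5 inverted output.
Test 3 (P=0, Q=0, R=1, S=1): fault-free U0=1, U1=1, U2=1, U3=1, U4=0, U5=1, U6=1, U7=0, U8=1, U9=1, U10=1 → Y1=0, Y2=1; observed Y1=0, Y2=1. Eliminates U7 stuck-at-1, U7 inverted output.
Test 4 (P=0, Q=1, R=1, S=1): fault-free U0=0, U1=1, U2=1, U3=1, U4=1, U5=1, U6=1, U7=1, U8=1, U9=1, U10=1 → Y1=1, Y2=1; observed Y1=0, Y2=1. Eliminates U6 stuck-at-1.
Only U6 inverted output is consistent with every test.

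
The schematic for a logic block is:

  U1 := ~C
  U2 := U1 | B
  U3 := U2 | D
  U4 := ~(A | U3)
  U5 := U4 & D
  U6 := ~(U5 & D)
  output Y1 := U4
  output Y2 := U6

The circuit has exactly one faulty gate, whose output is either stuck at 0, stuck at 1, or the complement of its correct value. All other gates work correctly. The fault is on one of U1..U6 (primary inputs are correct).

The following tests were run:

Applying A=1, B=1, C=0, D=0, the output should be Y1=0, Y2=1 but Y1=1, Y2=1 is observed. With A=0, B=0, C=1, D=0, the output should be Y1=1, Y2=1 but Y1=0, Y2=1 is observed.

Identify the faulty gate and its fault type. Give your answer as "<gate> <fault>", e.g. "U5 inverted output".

U4 inverted output

Fault-free values for test 1 (A=1, B=1, C=0, D=0): U1=1, U2=1, U3=1, U4=0, U5=0, U6=1, giving Y1=0, Y2=1. Observed Y1=1, Y2=1.
Test 1: faults giving observed Y1=1, Y2=1 are {U4 stuck-at-1, U4 inverted output}.
Test 2 (A=0, B=0, C=1, D=0): fault-free U1=0, U2=0, U3=0, U4=1, U5=0, U6=1 → Y1=1, Y2=1; observed Y1=0, Y2=1. Eliminates U4 stuck-at-1.
Only U4 inverted output is consistent with every test.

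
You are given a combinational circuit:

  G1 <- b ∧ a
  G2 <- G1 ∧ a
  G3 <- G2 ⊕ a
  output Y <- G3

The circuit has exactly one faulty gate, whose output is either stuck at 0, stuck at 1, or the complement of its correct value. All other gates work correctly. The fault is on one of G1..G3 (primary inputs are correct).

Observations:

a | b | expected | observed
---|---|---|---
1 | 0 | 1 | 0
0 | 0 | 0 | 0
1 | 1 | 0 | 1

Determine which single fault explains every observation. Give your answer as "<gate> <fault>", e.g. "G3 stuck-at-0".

Fault-free values for test 1 (a=1, b=0): G1=0, G2=0, G3=1, giving Y=1. Observed 0.
Test 1: faults giving observed 0 are {G1 stuck-at-1, G1 inverted output, G2 stuck-at-1, G2 inverted output, G3 stuck-at-0, G3 inverted output}.
Test 2 (a=0, b=0): fault-free G1=0, G2=0, G3=0 → 0; observed 0. Eliminates G2 stuck-at-1, G2 inverted output, G3 inverted output.
Test 3 (a=1, b=1): fault-free G1=1, G2=1, G3=0 → 0; observed 1. Eliminates G1 stuck-at-1, G3 stuck-at-0.
Only G1 inverted output is consistent with every test.

G1 inverted output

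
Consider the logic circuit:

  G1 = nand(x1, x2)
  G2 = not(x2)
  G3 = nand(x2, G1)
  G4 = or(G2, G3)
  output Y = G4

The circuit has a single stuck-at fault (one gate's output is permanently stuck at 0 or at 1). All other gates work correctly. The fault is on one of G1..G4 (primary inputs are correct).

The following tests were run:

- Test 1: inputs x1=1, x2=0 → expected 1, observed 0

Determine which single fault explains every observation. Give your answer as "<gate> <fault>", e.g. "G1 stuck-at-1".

Fault-free values for test 1 (x1=1, x2=0): G1=1, G2=1, G3=1, G4=1, giving Y=1. Observed 0.
Test 1: faults giving observed 0 are {G4 stuck-at-0}.
Only G4 stuck-at-0 is consistent with every test.

G4 stuck-at-0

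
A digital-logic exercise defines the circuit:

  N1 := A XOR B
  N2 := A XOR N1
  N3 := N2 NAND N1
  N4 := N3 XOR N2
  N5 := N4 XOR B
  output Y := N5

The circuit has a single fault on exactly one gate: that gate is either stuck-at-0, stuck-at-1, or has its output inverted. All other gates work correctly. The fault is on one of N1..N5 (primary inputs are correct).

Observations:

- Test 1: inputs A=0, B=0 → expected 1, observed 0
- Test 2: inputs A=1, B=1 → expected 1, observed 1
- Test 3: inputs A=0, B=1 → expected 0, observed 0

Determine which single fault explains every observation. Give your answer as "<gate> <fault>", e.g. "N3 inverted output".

Fault-free values for test 1 (A=0, B=0): N1=0, N2=0, N3=1, N4=1, N5=1, giving Y=1. Observed 0.
Test 1: faults giving observed 0 are {N2 stuck-at-1, N2 inverted output, N3 stuck-at-0, N3 inverted output, N4 stuck-at-0, N4 inverted output, N5 stuck-at-0, N5 inverted output}.
Test 2 (A=1, B=1): fault-free N1=0, N2=1, N3=1, N4=0, N5=1 → 1; observed 1. Eliminates N2 inverted output, N3 stuck-at-0, N3 inverted output, N4 inverted output, N5 stuck-at-0, N5 inverted output.
Test 3 (A=0, B=1): fault-free N1=1, N2=1, N3=0, N4=1, N5=0 → 0; observed 0. Eliminates N4 stuck-at-0.
Only N2 stuck-at-1 is consistent with every test.

N2 stuck-at-1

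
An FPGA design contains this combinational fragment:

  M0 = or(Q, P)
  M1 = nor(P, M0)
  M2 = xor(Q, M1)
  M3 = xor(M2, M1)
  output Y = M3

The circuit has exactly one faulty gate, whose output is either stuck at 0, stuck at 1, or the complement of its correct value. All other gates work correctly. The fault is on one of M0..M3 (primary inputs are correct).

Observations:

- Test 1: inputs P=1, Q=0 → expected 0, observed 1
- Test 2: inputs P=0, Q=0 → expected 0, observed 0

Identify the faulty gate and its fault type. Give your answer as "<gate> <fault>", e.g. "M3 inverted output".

Fault-free values for test 1 (P=1, Q=0): M0=1, M1=0, M2=0, M3=0, giving Y=0. Observed 1.
Test 1: faults giving observed 1 are {M2 stuck-at-1, M2 inverted output, M3 stuck-at-1, M3 inverted output}.
Test 2 (P=0, Q=0): fault-free M0=0, M1=1, M2=1, M3=0 → 0; observed 0. Eliminates M2 inverted output, M3 stuck-at-1, M3 inverted output.
Only M2 stuck-at-1 is consistent with every test.

M2 stuck-at-1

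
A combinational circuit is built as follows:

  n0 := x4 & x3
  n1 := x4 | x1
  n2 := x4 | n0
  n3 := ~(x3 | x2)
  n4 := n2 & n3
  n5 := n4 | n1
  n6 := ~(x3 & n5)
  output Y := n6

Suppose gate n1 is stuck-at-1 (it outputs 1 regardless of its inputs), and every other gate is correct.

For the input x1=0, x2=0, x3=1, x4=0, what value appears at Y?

0

Propagate with n1 forced: n0=0, n1=1 [stuck-at-1], n2=0, n3=0, n4=0, n5=1, n6=0.
So Y = 0. (Without the fault it would be 1.)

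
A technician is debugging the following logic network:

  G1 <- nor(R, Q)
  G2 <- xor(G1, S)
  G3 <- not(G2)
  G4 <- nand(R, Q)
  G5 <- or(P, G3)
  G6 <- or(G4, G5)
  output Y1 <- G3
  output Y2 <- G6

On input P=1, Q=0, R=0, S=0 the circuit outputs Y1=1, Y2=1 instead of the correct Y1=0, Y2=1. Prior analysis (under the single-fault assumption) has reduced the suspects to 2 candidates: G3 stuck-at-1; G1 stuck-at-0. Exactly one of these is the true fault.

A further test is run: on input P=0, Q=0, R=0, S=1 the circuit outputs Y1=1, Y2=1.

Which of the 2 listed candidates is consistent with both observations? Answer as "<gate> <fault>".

Evaluate each candidate on input P=0, Q=0, R=0, S=1:
  G3 stuck-at-1: G1=1, G2=0, G3=1 [stuck-at-1], G4=1, G5=1, G6=1 → Y1=1, Y2=1 — matches
  G1 stuck-at-0: G1=0 [stuck-at-0], G2=1, G3=0, G4=1, G5=0, G6=1 → Y1=0, Y2=1 — eliminated
Only G3 stuck-at-1 reproduces the observed Y1=1, Y2=1.

G3 stuck-at-1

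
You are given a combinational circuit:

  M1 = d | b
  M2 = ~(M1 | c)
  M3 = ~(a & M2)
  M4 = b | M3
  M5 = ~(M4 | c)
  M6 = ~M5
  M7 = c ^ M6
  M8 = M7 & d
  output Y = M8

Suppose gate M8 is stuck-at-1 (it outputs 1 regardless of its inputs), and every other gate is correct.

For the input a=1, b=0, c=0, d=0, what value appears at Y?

1

Propagate with M8 forced: M1=0, M2=1, M3=0, M4=0, M5=1, M6=0, M7=0, M8=1 [stuck-at-1].
So Y = 1. (Without the fault it would be 0.)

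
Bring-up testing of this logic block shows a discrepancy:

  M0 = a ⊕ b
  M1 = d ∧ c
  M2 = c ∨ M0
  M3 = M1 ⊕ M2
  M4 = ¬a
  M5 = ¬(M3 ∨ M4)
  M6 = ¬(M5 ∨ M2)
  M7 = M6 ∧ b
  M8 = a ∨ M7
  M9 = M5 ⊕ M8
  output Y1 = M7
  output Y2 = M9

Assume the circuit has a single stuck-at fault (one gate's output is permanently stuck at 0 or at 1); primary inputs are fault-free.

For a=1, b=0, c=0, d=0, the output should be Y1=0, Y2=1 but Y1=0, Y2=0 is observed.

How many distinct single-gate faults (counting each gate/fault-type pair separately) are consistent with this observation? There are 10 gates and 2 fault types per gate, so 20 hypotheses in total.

7

Fault-free: M0=1, M1=0, M2=1, M3=1, M4=0, M5=0, M6=0, M7=0, M8=1, M9=1 → Y1=0, Y2=1. Observed Y1=0, Y2=0.
  M0: stuck-at-0 ✓; others ✗
  M1: stuck-at-1 ✓; others ✗
  M2: stuck-at-0 ✓; others ✗
  M3: stuck-at-0 ✓; others ✗
  M4: none of the 2 fault types match ✗
  M5: stuck-at-1 ✓; others ✗
  M6: none of the 2 fault types match ✗
  M7: none of the 2 fault types match ✗
  M8: stuck-at-0 ✓; others ✗
  M9: stuck-at-0 ✓; others ✗
Consistent faults: {M0 stuck-at-0, M1 stuck-at-1, M2 stuck-at-0, M3 stuck-at-0, M5 stuck-at-1, M8 stuck-at-0, M9 stuck-at-0} — 7 in all.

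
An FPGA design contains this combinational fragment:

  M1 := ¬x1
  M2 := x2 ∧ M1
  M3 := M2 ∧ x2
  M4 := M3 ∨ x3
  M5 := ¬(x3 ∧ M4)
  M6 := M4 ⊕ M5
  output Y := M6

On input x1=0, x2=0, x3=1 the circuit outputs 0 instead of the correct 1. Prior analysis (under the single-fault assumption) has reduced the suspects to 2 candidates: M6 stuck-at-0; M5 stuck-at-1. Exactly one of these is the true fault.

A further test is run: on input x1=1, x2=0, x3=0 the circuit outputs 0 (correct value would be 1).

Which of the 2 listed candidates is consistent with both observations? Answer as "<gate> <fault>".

M6 stuck-at-0

Evaluate each candidate on input x1=1, x2=0, x3=0:
  M6 stuck-at-0: M1=0, M2=0, M3=0, M4=0, M5=1, M6=0 [stuck-at-0] → 0 — matches
  M5 stuck-at-1: M1=0, M2=0, M3=0, M4=0, M5=1 [stuck-at-1], M6=1 → 1 — eliminated
Only M6 stuck-at-0 reproduces the observed 0.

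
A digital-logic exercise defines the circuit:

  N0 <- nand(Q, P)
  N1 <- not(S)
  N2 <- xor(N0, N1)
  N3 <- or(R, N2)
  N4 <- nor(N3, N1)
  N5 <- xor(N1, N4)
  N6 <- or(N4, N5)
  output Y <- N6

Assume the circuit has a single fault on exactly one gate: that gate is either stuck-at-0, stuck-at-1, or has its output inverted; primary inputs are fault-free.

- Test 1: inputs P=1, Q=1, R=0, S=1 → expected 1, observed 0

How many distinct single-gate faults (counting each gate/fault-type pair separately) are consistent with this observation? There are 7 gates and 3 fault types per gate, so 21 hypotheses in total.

Fault-free: N0=0, N1=0, N2=0, N3=0, N4=1, N5=1, N6=1 → 1. Observed 0.
  N0: stuck-at-1, inverted output ✓; others ✗
  N1: none of the 3 fault types match ✗
  N2: stuck-at-1, inverted output ✓; others ✗
  N3: stuck-at-1, inverted output ✓; others ✗
  N4: stuck-at-0, inverted output ✓; others ✗
  N5: none of the 3 fault types match ✗
  N6: stuck-at-0, inverted output ✓; others ✗
Consistent faults: {N0 stuck-at-1, N0 inverted output, N2 stuck-at-1, N2 inverted output, N3 stuck-at-1, N3 inverted output, N4 stuck-at-0, N4 inverted output, N6 stuck-at-0, N6 inverted output} — 10 in all.

10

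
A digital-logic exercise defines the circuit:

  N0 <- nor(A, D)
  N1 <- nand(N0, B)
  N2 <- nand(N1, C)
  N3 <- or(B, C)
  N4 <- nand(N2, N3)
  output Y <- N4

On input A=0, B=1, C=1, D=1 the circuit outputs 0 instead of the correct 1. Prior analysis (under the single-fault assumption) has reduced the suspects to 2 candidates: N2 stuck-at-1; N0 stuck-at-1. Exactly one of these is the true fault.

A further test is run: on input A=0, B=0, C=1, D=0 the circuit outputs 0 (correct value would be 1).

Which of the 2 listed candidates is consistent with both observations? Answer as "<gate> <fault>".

N2 stuck-at-1

Evaluate each candidate on input A=0, B=0, C=1, D=0:
  N2 stuck-at-1: N0=1, N1=1, N2=1 [stuck-at-1], N3=1, N4=0 → 0 — matches
  N0 stuck-at-1: N0=1 [stuck-at-1], N1=1, N2=0, N3=1, N4=1 → 1 — eliminated
Only N2 stuck-at-1 reproduces the observed 0.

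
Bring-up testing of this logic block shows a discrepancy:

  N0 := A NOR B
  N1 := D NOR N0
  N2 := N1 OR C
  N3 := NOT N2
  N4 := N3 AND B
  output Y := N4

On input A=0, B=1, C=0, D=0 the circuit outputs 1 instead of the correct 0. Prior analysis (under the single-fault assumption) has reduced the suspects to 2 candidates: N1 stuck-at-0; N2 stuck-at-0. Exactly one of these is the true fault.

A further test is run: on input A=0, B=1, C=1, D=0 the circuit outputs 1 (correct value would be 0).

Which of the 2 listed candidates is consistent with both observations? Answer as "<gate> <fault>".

Evaluate each candidate on input A=0, B=1, C=1, D=0:
  N1 stuck-at-0: N0=0, N1=0 [stuck-at-0], N2=1, N3=0, N4=0 → 0 — eliminated
  N2 stuck-at-0: N0=0, N1=1, N2=0 [stuck-at-0], N3=1, N4=1 → 1 — matches
Only N2 stuck-at-0 reproduces the observed 1.

N2 stuck-at-0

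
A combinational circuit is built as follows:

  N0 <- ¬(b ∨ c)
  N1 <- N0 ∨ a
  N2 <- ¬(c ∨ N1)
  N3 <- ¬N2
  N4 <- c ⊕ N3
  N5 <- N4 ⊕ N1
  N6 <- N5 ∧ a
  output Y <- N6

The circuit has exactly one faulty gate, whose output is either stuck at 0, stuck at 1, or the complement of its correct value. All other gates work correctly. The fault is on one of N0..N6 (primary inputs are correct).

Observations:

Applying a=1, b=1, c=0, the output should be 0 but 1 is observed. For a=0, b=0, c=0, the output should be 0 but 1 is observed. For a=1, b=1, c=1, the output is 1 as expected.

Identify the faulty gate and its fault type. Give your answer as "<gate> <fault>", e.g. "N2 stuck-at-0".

N6 stuck-at-1

Fault-free values for test 1 (a=1, b=1, c=0): N0=0, N1=1, N2=0, N3=1, N4=1, N5=0, N6=0, giving Y=0. Observed 1.
Test 1: faults giving observed 1 are {N2 stuck-at-1, N2 inverted output, N3 stuck-at-0, N3 inverted output, N4 stuck-at-0, N4 inverted output, N5 stuck-at-1, N5 inverted output, N6 stuck-at-1, N6 inverted output}.
Test 2 (a=0, b=0, c=0): fault-free N0=1, N1=1, N2=0, N3=1, N4=1, N5=0, N6=0 → 0; observed 1. Eliminates N2 stuck-at-1, N2 inverted output, N3 stuck-at-0, N3 inverted output, N4 stuck-at-0, N4 inverted output, N5 stuck-at-1, N5 inverted output.
Test 3 (a=1, b=1, c=1): fault-free N0=0, N1=1, N2=0, N3=1, N4=0, N5=1, N6=1 → 1; observed 1. Eliminates N6 inverted output.
Only N6 stuck-at-1 is consistent with every test.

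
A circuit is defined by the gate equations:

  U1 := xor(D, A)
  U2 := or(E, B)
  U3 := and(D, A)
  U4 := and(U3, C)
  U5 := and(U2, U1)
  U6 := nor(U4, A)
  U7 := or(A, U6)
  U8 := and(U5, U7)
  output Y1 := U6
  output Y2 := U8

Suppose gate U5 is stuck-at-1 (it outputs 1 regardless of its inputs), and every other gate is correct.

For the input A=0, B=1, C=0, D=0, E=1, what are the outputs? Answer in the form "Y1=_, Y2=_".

Propagate with U5 forced: U1=0, U2=1, U3=0, U4=0, U5=1 [stuck-at-1], U6=1, U7=1, U8=1.
So the outputs are Y1=1, Y2=1. (Without the fault they would be Y1=1, Y2=0.)

Y1=1, Y2=1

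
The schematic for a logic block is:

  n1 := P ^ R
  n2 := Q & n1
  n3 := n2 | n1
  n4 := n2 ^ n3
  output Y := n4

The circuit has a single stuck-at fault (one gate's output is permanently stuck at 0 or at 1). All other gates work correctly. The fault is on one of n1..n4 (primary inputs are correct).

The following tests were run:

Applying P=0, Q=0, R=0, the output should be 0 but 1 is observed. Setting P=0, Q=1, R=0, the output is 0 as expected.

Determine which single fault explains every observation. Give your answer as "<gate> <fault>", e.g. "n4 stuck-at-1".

n1 stuck-at-1

Fault-free values for test 1 (P=0, Q=0, R=0): n1=0, n2=0, n3=0, n4=0, giving Y=0. Observed 1.
Test 1: faults giving observed 1 are {n1 stuck-at-1, n3 stuck-at-1, n4 stuck-at-1}.
Test 2 (P=0, Q=1, R=0): fault-free n1=0, n2=0, n3=0, n4=0 → 0; observed 0. Eliminates n3 stuck-at-1, n4 stuck-at-1.
Only n1 stuck-at-1 is consistent with every test.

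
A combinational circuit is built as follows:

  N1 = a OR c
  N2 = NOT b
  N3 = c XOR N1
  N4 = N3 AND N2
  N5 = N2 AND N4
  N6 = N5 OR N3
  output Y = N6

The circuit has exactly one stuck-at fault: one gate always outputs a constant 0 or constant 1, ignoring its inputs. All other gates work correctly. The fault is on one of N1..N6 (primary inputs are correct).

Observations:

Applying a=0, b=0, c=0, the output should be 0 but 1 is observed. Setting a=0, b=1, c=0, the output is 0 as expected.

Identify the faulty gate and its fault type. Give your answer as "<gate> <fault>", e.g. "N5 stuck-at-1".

N4 stuck-at-1

Fault-free values for test 1 (a=0, b=0, c=0): N1=0, N2=1, N3=0, N4=0, N5=0, N6=0, giving Y=0. Observed 1.
Test 1: faults giving observed 1 are {N1 stuck-at-1, N3 stuck-at-1, N4 stuck-at-1, N5 stuck-at-1, N6 stuck-at-1}.
Test 2 (a=0, b=1, c=0): fault-free N1=0, N2=0, N3=0, N4=0, N5=0, N6=0 → 0; observed 0. Eliminates N1 stuck-at-1, N3 stuck-at-1, N5 stuck-at-1, N6 stuck-at-1.
Only N4 stuck-at-1 is consistent with every test.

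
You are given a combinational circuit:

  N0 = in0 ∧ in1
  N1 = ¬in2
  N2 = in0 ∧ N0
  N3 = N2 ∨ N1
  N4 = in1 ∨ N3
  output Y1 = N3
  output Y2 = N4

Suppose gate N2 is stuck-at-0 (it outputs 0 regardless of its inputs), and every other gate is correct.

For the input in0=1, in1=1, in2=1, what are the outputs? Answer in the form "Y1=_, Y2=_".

Y1=0, Y2=1

Propagate with N2 forced: N0=1, N1=0, N2=0 [stuck-at-0], N3=0, N4=1.
So the outputs are Y1=0, Y2=1. (Without the fault they would be Y1=1, Y2=1.)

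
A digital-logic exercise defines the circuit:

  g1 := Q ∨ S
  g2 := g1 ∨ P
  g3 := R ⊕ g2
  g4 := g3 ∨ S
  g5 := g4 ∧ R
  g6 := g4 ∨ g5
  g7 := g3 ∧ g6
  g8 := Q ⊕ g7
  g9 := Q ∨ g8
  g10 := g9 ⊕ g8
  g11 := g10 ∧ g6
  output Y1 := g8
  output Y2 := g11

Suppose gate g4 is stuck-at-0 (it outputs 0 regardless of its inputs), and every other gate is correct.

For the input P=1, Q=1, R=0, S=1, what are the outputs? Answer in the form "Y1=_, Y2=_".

Propagate with g4 forced: g1=1, g2=1, g3=1, g4=0 [stuck-at-0], g5=0, g6=0, g7=0, g8=1, g9=1, g10=0, g11=0.
So the outputs are Y1=1, Y2=0. (Without the fault they would be Y1=0, Y2=1.)

Y1=1, Y2=0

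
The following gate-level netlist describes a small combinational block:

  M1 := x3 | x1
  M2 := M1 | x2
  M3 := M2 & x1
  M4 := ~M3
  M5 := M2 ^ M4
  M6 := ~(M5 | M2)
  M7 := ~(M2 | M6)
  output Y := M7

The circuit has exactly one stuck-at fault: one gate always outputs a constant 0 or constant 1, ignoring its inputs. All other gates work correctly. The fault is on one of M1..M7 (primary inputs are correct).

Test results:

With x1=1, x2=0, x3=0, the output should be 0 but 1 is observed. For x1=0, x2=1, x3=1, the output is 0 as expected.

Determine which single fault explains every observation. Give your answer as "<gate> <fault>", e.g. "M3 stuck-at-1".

M1 stuck-at-0

Fault-free values for test 1 (x1=1, x2=0, x3=0): M1=1, M2=1, M3=1, M4=0, M5=1, M6=0, M7=0, giving Y=0. Observed 1.
Test 1: faults giving observed 1 are {M1 stuck-at-0, M2 stuck-at-0, M7 stuck-at-1}.
Test 2 (x1=0, x2=1, x3=1): fault-free M1=1, M2=1, M3=0, M4=1, M5=0, M6=0, M7=0 → 0; observed 0. Eliminates M2 stuck-at-0, M7 stuck-at-1.
Only M1 stuck-at-0 is consistent with every test.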